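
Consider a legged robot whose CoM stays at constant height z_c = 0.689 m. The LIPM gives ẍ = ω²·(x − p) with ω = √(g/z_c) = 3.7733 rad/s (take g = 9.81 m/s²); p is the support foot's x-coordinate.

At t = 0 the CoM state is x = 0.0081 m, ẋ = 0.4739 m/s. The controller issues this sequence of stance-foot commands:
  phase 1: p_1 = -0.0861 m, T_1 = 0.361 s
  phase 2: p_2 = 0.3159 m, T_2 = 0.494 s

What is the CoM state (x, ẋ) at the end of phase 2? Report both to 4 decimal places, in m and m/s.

x = 1.7553, ẋ = 5.6711

phase 1: p=-0.0861, T=0.361, ωT=1.362161, cosh=2.080365, sinh=1.824258; start (x,ẋ)=(0.008100, 0.473900) → end (x,ẋ)=(0.338984, 1.634308)
phase 2: p=0.3159, T=0.494, ωT=1.864010, cosh=3.302299, sinh=3.147250; start (x,ẋ)=(0.338984, 1.634308) → end (x,ẋ)=(1.755282, 5.671114)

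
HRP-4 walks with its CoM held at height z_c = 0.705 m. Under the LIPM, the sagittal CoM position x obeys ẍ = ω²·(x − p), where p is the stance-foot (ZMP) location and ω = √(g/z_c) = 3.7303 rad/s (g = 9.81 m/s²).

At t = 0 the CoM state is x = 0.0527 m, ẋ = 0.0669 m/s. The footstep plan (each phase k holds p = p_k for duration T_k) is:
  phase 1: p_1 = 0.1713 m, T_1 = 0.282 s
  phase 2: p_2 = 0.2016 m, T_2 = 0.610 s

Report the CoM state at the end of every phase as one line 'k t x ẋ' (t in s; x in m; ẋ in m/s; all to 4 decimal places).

phase 1: p=0.1713, T=0.282, ωT=1.051945, cosh=1.606236, sinh=1.256978; start (x,ẋ)=(0.052700, 0.066900) → end (x,ẋ)=(0.003343, -0.448647)
phase 2: p=0.2016, T=0.610, ωT=2.275483, cosh=4.917683, sinh=4.814936; start (x,ẋ)=(0.003343, -0.448647) → end (x,ẋ)=(-1.352460, -5.767221)

1 0.2820 0.0033 -0.4486
2 0.8920 -1.3525 -5.7672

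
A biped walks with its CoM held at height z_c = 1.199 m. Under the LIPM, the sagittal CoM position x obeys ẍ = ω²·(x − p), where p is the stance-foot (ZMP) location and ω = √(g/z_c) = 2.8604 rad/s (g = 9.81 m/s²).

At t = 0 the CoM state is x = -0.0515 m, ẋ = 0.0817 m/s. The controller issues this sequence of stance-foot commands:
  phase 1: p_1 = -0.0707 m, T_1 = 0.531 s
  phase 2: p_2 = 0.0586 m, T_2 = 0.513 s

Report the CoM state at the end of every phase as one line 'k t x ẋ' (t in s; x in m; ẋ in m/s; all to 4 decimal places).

1 0.5310 0.0373 0.3149
2 1.0440 0.2361 0.5944

phase 1: p=-0.0707, T=0.531, ωT=1.518872, cosh=2.393016, sinh=2.174057; start (x,ẋ)=(-0.051500, 0.081700) → end (x,ẋ)=(0.037342, 0.314908)
phase 2: p=0.0586, T=0.513, ωT=1.467385, cosh=2.284203, sinh=2.053675; start (x,ẋ)=(0.037342, 0.314908) → end (x,ẋ)=(0.236137, 0.594438)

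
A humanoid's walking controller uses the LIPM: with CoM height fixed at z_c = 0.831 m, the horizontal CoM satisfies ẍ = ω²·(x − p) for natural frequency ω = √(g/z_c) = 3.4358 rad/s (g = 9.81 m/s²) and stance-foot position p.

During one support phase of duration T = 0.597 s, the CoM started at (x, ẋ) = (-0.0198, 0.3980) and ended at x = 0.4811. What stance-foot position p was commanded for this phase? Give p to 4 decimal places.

p = -0.0394

ωT = 3.4358·0.597 = 2.051173; cosh(ωT) = 3.952800, sinh(ωT) = 3.824216
x(T) = p + (x₀−p)·cosh(ωT) + (ẋ₀/ω)·sinh(ωT) ⇒ p·(1 − cosh) = x(T) − x₀·cosh − (ẋ₀/ω)·sinh
numerator   = 0.4811 − (-0.0198)·3.952800 − (0.3980/3.4358)·3.824216 = 0.116372
denominator = 1 − 3.952800 = -2.952800
p = 0.116372 / -2.952800 = -0.0394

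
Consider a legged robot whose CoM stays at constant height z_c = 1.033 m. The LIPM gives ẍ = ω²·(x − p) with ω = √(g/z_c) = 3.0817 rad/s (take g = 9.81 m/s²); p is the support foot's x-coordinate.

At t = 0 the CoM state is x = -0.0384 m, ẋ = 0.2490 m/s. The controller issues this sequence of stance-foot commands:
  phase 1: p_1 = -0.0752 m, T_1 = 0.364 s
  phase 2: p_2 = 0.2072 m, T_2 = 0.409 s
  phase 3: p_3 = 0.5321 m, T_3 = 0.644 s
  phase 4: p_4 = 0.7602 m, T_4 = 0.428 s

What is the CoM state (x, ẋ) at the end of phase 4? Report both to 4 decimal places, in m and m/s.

phase 1: p=-0.0752, T=0.364, ωT=1.121739, cosh=1.697950, sinh=1.372238; start (x,ẋ)=(-0.038400, 0.249000) → end (x,ẋ)=(0.098161, 0.578410)
phase 2: p=0.2072, T=0.409, ωT=1.260415, cosh=1.905211, sinh=1.621675; start (x,ẋ)=(0.098161, 0.578410) → end (x,ẋ)=(0.303833, 0.557069)
phase 3: p=0.5321, T=0.644, ωT=1.984615, cosh=3.706839, sinh=3.569405; start (x,ẋ)=(0.303833, 0.557069) → end (x,ẋ)=(0.331179, -0.445940)
phase 4: p=0.7602, T=0.428, ωT=1.318968, cosh=2.003485, sinh=1.736074; start (x,ẋ)=(0.331179, -0.445940) → end (x,ẋ)=(-0.350557, -3.188721)

x = -0.3506, ẋ = -3.1887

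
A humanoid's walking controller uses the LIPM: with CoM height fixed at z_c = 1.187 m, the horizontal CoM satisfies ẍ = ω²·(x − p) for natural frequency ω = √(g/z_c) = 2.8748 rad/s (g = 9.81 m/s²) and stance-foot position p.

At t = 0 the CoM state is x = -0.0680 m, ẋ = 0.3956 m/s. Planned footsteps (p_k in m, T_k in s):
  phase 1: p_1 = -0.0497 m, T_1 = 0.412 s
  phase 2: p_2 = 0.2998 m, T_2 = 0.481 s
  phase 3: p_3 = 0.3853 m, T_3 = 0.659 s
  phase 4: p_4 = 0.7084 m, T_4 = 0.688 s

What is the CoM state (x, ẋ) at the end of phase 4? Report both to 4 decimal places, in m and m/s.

phase 1: p=-0.0497, T=0.412, ωT=1.184418, cosh=1.787353, sinh=1.481429; start (x,ẋ)=(-0.068000, 0.395600) → end (x,ẋ)=(0.121450, 0.629141)
phase 2: p=0.2998, T=0.481, ωT=1.382779, cosh=2.118421, sinh=1.867541; start (x,ẋ)=(0.121450, 0.629141) → end (x,ẋ)=(0.330685, 0.375260)
phase 3: p=0.3853, T=0.659, ωT=1.894493, cosh=3.399786, sinh=3.249392; start (x,ẋ)=(0.330685, 0.375260) → end (x,ẋ)=(0.623779, 0.765630)
phase 4: p=0.7084, T=0.688, ωT=1.977862, cosh=3.682821, sinh=3.544456; start (x,ẋ)=(0.623779, 0.765630) → end (x,ẋ)=(1.340732, 1.957424)

x = 1.3407, ẋ = 1.9574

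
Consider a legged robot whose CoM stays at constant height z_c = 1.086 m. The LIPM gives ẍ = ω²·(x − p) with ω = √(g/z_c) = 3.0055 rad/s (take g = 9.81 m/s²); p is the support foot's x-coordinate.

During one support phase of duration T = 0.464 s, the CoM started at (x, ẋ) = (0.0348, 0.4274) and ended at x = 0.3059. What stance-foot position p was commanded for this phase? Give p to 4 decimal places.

p = 0.0331

ωT = 3.0055·0.464 = 1.394552; cosh(ωT) = 2.140556, sinh(ωT) = 1.892612
x(T) = p + (x₀−p)·cosh(ωT) + (ẋ₀/ω)·sinh(ωT) ⇒ p·(1 − cosh) = x(T) − x₀·cosh − (ẋ₀/ω)·sinh
numerator   = 0.3059 − (0.0348)·2.140556 − (0.4274/3.0055)·1.892612 = -0.037732
denominator = 1 − 2.140556 = -1.140556
p = -0.037732 / -1.140556 = 0.0331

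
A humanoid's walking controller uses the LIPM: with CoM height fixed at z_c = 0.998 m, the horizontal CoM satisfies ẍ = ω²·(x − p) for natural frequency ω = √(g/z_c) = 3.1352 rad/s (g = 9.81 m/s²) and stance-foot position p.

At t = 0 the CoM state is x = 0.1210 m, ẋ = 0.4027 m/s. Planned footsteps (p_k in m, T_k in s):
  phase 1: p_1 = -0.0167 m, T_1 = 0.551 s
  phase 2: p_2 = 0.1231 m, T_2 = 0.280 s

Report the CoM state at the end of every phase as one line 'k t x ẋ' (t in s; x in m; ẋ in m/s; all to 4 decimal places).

1 0.5510 0.7329 2.3449
2 0.8310 1.7275 5.2101

phase 1: p=-0.0167, T=0.551, ωT=1.727495, cosh=2.902136, sinh=2.724407; start (x,ẋ)=(0.121000, 0.402700) → end (x,ẋ)=(0.732860, 2.344863)
phase 2: p=0.1231, T=0.280, ωT=0.877856, cosh=1.410705, sinh=0.995032; start (x,ẋ)=(0.732860, 2.344863) → end (x,ẋ)=(1.727490, 5.210130)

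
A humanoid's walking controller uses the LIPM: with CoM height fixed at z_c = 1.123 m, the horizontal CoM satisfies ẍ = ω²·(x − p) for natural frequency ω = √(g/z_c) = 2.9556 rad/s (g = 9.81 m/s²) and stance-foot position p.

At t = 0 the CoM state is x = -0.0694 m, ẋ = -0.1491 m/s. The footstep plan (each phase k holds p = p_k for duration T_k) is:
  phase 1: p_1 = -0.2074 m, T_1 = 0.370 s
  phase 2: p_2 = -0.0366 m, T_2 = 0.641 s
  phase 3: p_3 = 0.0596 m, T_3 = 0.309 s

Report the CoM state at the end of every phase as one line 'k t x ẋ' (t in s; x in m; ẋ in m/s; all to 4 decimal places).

phase 1: p=-0.2074, T=0.370, ωT=1.093572, cosh=1.659967, sinh=1.324950; start (x,ẋ)=(-0.069400, -0.149100) → end (x,ẋ)=(-0.045164, 0.292910)
phase 2: p=-0.0366, T=0.641, ωT=1.894540, cosh=3.399937, sinh=3.249549; start (x,ẋ)=(-0.045164, 0.292910) → end (x,ẋ)=(0.256325, 0.913626)
phase 3: p=0.0596, T=0.309, ωT=0.913280, cosh=1.446846, sinh=1.045640; start (x,ẋ)=(0.256325, 0.913626) → end (x,ẋ)=(0.667456, 1.929853)

1 0.3700 -0.0452 0.2929
2 1.0110 0.2563 0.9136
3 1.3200 0.6675 1.9299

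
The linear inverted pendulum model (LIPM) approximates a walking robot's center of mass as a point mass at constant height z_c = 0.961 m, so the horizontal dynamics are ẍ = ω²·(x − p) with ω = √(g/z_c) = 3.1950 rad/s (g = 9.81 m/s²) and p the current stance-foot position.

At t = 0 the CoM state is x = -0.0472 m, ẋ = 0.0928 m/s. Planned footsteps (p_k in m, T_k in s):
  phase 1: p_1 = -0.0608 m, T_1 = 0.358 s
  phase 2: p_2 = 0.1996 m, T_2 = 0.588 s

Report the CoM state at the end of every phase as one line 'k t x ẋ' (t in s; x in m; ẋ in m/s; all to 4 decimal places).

1 0.3580 0.0037 0.2217
2 0.9460 -0.2348 -1.2583

phase 1: p=-0.0608, T=0.358, ωT=1.143810, cosh=1.728653, sinh=1.410051; start (x,ẋ)=(-0.047200, 0.092800) → end (x,ẋ)=(0.003665, 0.221689)
phase 2: p=0.1996, T=0.588, ωT=1.878660, cosh=3.348762, sinh=3.195967; start (x,ẋ)=(0.003665, 0.221689) → end (x,ẋ)=(-0.234783, -1.258331)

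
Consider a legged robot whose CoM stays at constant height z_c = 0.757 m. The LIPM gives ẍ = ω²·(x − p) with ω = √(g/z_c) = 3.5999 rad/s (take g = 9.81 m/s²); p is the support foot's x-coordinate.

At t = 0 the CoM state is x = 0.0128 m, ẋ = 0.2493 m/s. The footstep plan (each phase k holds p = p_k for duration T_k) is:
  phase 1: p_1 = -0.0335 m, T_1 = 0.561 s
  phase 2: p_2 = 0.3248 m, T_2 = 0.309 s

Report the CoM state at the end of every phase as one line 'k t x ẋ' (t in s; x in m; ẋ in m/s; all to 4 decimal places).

1 0.5610 0.4003 1.5726
2 0.8700 1.0446 3.0189

phase 1: p=-0.0335, T=0.561, ωT=2.019544, cosh=3.833802, sinh=3.701086; start (x,ẋ)=(0.012800, 0.249300) → end (x,ẋ)=(0.400312, 1.572647)
phase 2: p=0.3248, T=0.309, ωT=1.112369, cosh=1.685167, sinh=1.356388; start (x,ẋ)=(0.400312, 1.572647) → end (x,ẋ)=(1.044601, 3.018889)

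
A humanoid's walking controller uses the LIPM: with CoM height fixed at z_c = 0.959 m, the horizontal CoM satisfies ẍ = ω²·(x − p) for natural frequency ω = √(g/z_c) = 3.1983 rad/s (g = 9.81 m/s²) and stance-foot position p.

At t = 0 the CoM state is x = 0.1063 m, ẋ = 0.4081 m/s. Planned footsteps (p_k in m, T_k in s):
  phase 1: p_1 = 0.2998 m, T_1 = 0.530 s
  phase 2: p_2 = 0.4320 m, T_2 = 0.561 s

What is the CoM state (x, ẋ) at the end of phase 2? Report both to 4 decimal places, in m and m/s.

phase 1: p=0.2998, T=0.530, ωT=1.695099, cosh=2.815383, sinh=2.631802; start (x,ẋ)=(0.106300, 0.408100) → end (x,ẋ)=(0.090839, -0.479788)
phase 2: p=0.4320, T=0.561, ωT=1.794246, cosh=3.090596, sinh=2.924343; start (x,ẋ)=(0.090839, -0.479788) → end (x,ẋ)=(-1.061083, -4.673688)

x = -1.0611, ẋ = -4.6737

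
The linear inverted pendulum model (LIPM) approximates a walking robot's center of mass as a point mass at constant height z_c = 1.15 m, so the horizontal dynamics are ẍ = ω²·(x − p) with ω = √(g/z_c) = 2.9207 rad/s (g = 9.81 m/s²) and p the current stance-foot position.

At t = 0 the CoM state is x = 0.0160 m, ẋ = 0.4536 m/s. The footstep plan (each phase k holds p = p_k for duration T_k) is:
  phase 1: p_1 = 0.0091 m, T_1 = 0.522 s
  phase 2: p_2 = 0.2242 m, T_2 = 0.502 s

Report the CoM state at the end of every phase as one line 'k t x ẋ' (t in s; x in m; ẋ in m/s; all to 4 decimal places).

phase 1: p=0.0091, T=0.522, ωT=1.524605, cosh=2.405519, sinh=2.187812; start (x,ẋ)=(0.016000, 0.453600) → end (x,ẋ)=(0.365477, 1.135234)
phase 2: p=0.2242, T=0.502, ωT=1.466191, cosh=2.281752, sinh=2.050950; start (x,ẋ)=(0.365477, 1.135234) → end (x,ẋ)=(1.343733, 3.436600)

1 0.5220 0.3655 1.1352
2 1.0240 1.3437 3.4366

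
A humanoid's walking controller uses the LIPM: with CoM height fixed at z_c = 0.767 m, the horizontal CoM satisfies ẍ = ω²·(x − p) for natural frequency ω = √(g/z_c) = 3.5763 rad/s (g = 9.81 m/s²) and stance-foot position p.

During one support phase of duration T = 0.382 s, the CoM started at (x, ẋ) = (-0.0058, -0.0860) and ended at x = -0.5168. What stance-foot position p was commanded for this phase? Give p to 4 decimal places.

p = 0.4235

ωT = 3.5763·0.382 = 1.366147; cosh(ωT) = 2.087652, sinh(ωT) = 1.832564
x(T) = p + (x₀−p)·cosh(ωT) + (ẋ₀/ω)·sinh(ωT) ⇒ p·(1 − cosh) = x(T) − x₀·cosh − (ẋ₀/ω)·sinh
numerator   = -0.5168 − (-0.0058)·2.087652 − (-0.0860/3.5763)·1.832564 = -0.460624
denominator = 1 − 2.087652 = -1.087652
p = -0.460624 / -1.087652 = 0.4235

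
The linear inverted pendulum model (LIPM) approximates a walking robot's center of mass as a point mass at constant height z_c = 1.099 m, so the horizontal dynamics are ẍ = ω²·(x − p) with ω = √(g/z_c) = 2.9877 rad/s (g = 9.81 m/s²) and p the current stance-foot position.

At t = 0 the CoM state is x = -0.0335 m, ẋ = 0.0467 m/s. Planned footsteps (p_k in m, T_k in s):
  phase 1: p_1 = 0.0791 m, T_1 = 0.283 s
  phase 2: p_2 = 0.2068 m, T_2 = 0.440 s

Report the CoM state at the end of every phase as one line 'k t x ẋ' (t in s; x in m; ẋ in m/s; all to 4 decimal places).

1 0.2830 -0.0614 -0.2552
2 0.7230 -0.4759 -1.8931

phase 1: p=0.0791, T=0.283, ωT=0.845519, cosh=1.379261, sinh=0.949926; start (x,ẋ)=(-0.033500, 0.046700) → end (x,ẋ)=(-0.061357, -0.255158)
phase 2: p=0.2068, T=0.440, ωT=1.314588, cosh=1.995901, sinh=1.727316; start (x,ẋ)=(-0.061357, -0.255158) → end (x,ẋ)=(-0.475932, -1.893147)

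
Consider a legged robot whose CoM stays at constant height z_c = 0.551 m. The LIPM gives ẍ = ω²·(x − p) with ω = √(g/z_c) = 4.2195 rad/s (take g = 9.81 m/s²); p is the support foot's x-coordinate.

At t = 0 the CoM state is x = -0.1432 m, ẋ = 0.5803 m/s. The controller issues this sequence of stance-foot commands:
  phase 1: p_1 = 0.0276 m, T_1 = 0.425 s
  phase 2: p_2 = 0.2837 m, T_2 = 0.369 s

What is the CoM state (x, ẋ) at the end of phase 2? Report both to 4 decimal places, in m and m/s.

x = -0.8305, ẋ = -4.4281

phase 1: p=0.0276, T=0.425, ωT=1.793287, cosh=3.087794, sinh=2.921382; start (x,ẋ)=(-0.143200, 0.580300) → end (x,ẋ)=(-0.098023, -0.313566)
phase 2: p=0.2837, T=0.369, ωT=1.556995, cosh=2.477657, sinh=2.266888; start (x,ẋ)=(-0.098023, -0.313566) → end (x,ẋ)=(-0.830539, -4.428140)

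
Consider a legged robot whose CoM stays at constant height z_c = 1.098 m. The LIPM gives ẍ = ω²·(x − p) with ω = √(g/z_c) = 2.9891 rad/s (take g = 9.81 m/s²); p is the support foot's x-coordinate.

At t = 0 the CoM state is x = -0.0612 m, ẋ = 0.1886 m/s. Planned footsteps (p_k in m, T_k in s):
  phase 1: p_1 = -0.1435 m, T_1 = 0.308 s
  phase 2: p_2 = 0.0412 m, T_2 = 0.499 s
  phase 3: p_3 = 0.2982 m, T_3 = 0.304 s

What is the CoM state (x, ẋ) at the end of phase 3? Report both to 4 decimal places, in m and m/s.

phase 1: p=-0.1435, T=0.308, ωT=0.920643, cosh=1.454583, sinh=1.056320; start (x,ẋ)=(-0.061200, 0.188600) → end (x,ẋ)=(0.042862, 0.534192)
phase 2: p=0.0412, T=0.499, ωT=1.491561, cosh=2.334524, sinh=2.109503; start (x,ẋ)=(0.042862, 0.534192) → end (x,ẋ)=(0.422076, 1.257563)
phase 3: p=0.2982, T=0.304, ωT=0.908686, cosh=1.442057, sinh=1.039004; start (x,ẋ)=(0.422076, 1.257563) → end (x,ẋ)=(0.913962, 2.198197)

x = 0.9140, ẋ = 2.1982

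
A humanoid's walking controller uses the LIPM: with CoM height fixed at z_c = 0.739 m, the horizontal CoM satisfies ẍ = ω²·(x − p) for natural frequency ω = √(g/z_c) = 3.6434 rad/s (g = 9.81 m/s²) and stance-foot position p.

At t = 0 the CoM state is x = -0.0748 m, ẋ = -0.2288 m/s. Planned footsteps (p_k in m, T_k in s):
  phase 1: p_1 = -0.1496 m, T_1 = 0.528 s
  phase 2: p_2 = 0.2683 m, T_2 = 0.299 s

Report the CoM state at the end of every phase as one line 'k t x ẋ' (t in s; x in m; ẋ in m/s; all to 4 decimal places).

1 0.5280 -0.0985 0.1131
2 0.8270 -0.2976 -1.5741

phase 1: p=-0.1496, T=0.528, ωT=1.923715, cosh=3.496205, sinh=3.350142; start (x,ẋ)=(-0.074800, -0.228800) → end (x,ẋ)=(-0.098468, 0.113070)
phase 2: p=0.2683, T=0.299, ωT=1.089377, cosh=1.654423, sinh=1.317997; start (x,ẋ)=(-0.098468, 0.113070) → end (x,ẋ)=(-0.297586, -1.574149)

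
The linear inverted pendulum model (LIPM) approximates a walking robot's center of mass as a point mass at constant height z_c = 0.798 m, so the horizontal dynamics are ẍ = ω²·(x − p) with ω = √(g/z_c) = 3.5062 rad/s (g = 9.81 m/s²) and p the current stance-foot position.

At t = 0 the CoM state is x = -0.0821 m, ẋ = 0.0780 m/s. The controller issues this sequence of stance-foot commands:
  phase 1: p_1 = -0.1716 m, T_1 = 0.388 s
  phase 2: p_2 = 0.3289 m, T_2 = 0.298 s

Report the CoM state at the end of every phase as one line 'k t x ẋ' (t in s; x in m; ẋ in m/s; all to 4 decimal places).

phase 1: p=-0.1716, T=0.388, ωT=1.360406, cosh=2.077165, sinh=1.820609; start (x,ẋ)=(-0.082100, 0.078000) → end (x,ẋ)=(0.054808, 0.733335)
phase 2: p=0.3289, T=0.298, ωT=1.044848, cosh=1.597355, sinh=1.245610; start (x,ẋ)=(0.054808, 0.733335) → end (x,ẋ)=(0.151602, -0.025661)

1 0.3880 0.0548 0.7333
2 0.6860 0.1516 -0.0257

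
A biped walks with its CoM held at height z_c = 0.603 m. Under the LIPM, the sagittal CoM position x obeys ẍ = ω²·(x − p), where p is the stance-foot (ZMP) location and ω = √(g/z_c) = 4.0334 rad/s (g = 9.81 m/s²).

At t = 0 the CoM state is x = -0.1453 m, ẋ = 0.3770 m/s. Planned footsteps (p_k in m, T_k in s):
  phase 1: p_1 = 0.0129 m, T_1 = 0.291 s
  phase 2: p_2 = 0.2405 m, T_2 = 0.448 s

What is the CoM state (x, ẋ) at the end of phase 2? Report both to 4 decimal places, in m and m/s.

x = -1.1155, ẋ = -5.2669

phase 1: p=0.0129, T=0.291, ωT=1.173719, cosh=1.771607, sinh=1.462392; start (x,ẋ)=(-0.145300, 0.377000) → end (x,ẋ)=(-0.130679, -0.265233)
phase 2: p=0.2405, T=0.448, ωT=1.806963, cosh=3.128036, sinh=2.963884; start (x,ẋ)=(-0.130679, -0.265233) → end (x,ẋ)=(-1.115464, -5.266930)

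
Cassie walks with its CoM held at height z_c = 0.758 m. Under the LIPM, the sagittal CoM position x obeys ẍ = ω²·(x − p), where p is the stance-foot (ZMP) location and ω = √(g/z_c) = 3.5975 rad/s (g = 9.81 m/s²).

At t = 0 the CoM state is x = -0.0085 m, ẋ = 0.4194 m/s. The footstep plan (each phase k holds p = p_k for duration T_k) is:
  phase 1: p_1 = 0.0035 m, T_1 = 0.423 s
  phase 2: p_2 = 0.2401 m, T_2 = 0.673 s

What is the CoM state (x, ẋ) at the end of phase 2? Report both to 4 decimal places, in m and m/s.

phase 1: p=0.0035, T=0.423, ωT=1.521742, cosh=2.399265, sinh=2.180934; start (x,ẋ)=(-0.008500, 0.419400) → end (x,ẋ)=(0.228964, 0.912101)
phase 2: p=0.2401, T=0.673, ωT=2.421118, cosh=5.673628, sinh=5.584806; start (x,ẋ)=(0.228964, 0.912101) → end (x,ẋ)=(1.592877, 4.951188)

x = 1.5929, ẋ = 4.9512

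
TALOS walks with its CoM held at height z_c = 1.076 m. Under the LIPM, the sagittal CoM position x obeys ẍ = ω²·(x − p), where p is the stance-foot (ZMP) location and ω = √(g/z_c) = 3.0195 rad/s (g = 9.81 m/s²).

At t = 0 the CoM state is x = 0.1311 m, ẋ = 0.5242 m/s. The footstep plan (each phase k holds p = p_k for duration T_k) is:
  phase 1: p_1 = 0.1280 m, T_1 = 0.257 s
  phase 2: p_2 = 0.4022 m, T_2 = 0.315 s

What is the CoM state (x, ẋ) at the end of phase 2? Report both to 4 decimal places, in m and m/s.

phase 1: p=0.1280, T=0.257, ωT=0.776011, cosh=1.316513, sinh=0.856275; start (x,ẋ)=(0.131100, 0.524200) → end (x,ẋ)=(0.280735, 0.698131)
phase 2: p=0.4022, T=0.315, ωT=0.951143, cosh=1.487482, sinh=1.101183; start (x,ẋ)=(0.280735, 0.698131) → end (x,ẋ)=(0.476125, 0.634584)

x = 0.4761, ẋ = 0.6346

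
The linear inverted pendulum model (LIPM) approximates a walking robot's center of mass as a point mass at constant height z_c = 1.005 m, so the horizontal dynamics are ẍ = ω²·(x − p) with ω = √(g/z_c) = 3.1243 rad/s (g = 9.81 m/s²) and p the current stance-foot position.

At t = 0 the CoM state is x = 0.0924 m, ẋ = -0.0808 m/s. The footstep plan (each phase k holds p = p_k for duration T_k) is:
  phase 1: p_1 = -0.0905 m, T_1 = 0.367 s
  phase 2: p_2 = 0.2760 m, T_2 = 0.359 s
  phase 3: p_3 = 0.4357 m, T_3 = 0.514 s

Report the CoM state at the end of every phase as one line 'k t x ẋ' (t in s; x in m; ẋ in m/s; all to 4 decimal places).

phase 1: p=-0.0905, T=0.367, ωT=1.146618, cosh=1.732620, sinh=1.414910; start (x,ẋ)=(0.092400, -0.080800) → end (x,ẋ)=(0.189804, 0.668533)
phase 2: p=0.2760, T=0.359, ωT=1.121624, cosh=1.697793, sinh=1.372042; start (x,ẋ)=(0.189804, 0.668533) → end (x,ẋ)=(0.423245, 0.765536)
phase 3: p=0.4357, T=0.514, ωT=1.605890, cosh=2.591502, sinh=2.390791; start (x,ẋ)=(0.423245, 0.765536) → end (x,ẋ)=(0.989229, 1.890853)

1 0.3670 0.1898 0.6685
2 0.7260 0.4232 0.7655
3 1.2400 0.9892 1.8909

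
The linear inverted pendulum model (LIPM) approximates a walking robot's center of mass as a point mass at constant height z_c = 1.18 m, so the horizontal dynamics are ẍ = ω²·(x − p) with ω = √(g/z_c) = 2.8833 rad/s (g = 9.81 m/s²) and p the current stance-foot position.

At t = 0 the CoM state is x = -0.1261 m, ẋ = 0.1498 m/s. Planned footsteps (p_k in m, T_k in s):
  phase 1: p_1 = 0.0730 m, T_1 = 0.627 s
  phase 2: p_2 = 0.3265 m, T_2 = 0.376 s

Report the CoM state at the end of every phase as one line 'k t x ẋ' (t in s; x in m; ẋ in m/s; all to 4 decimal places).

1 0.6270 -0.3962 -1.2341
2 1.0030 -1.4245 -4.7613

phase 1: p=0.0730, T=0.627, ωT=1.807829, cosh=3.130603, sinh=2.966593; start (x,ẋ)=(-0.126100, 0.149800) → end (x,ẋ)=(-0.396176, -1.234053)
phase 2: p=0.3265, T=0.376, ωT=1.084121, cosh=1.647519, sinh=1.309320; start (x,ẋ)=(-0.396176, -1.234053) → end (x,ẋ)=(-1.424511, -4.761344)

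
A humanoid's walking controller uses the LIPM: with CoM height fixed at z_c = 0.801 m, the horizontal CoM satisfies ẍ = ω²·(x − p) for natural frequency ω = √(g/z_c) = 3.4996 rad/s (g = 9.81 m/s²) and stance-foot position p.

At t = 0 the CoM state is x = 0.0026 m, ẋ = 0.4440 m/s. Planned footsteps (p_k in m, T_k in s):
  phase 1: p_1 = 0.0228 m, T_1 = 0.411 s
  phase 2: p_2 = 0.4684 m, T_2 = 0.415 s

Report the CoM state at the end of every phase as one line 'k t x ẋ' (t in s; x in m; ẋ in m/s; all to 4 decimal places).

phase 1: p=0.0228, T=0.411, ωT=1.438336, cosh=2.225500, sinh=1.988177; start (x,ẋ)=(0.002600, 0.444000) → end (x,ẋ)=(0.230088, 0.847574)
phase 2: p=0.4684, T=0.415, ωT=1.452334, cosh=2.253550, sinh=2.019526; start (x,ẋ)=(0.230088, 0.847574) → end (x,ẋ)=(0.420465, 0.225773)

1 0.4110 0.2301 0.8476
2 0.8260 0.4205 0.2258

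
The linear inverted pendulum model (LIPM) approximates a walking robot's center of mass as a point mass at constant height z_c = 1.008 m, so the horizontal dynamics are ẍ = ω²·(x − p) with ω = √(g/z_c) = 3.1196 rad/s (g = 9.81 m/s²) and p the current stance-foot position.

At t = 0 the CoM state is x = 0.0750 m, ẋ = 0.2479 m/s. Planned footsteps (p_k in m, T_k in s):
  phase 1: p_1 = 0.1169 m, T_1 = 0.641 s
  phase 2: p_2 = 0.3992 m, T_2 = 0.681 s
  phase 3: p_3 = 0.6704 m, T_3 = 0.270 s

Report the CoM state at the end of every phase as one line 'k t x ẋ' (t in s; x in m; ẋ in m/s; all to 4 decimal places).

1 0.6410 0.2474 0.4584
2 1.3220 0.3612 -0.0072
3 1.5920 0.2427 -0.9220

phase 1: p=0.1169, T=0.641, ωT=1.999664, cosh=3.760976, sinh=3.625595; start (x,ẋ)=(0.075000, 0.247900) → end (x,ẋ)=(0.247424, 0.458440)
phase 2: p=0.3992, T=0.681, ωT=2.124448, cosh=4.243886, sinh=4.124387; start (x,ẋ)=(0.247424, 0.458440) → end (x,ẋ)=(0.361179, -0.007248)
phase 3: p=0.6704, T=0.270, ωT=0.842292, cosh=1.376202, sinh=0.945480; start (x,ẋ)=(0.361179, -0.007248) → end (x,ẋ)=(0.242652, -0.922028)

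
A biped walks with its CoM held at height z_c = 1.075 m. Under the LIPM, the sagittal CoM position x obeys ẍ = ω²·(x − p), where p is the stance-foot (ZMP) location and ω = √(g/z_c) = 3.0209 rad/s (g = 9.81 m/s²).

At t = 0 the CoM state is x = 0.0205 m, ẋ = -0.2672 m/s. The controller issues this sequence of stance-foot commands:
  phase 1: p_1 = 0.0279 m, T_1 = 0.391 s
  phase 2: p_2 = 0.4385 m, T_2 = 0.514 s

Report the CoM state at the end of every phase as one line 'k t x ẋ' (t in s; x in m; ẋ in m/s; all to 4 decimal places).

1 0.3910 -0.1158 -0.5093
2 0.9050 -1.3100 -5.0353

phase 1: p=0.0279, T=0.391, ωT=1.181172, cosh=1.782555, sinh=1.475636; start (x,ẋ)=(0.020500, -0.267200) → end (x,ẋ)=(-0.115812, -0.509286)
phase 2: p=0.4385, T=0.514, ωT=1.552743, cosh=2.468038, sinh=2.256371; start (x,ẋ)=(-0.115812, -0.509286) → end (x,ẋ)=(-1.309958, -5.035276)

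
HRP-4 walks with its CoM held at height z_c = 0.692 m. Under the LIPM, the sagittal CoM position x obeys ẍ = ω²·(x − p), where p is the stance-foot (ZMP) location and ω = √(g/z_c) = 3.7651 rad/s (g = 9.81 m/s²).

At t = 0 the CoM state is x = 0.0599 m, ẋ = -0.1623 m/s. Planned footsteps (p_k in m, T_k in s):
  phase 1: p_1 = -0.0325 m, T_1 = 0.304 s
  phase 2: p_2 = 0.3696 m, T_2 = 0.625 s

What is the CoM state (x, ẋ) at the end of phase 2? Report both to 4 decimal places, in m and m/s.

x = -0.9479, ẋ = -4.8322

phase 1: p=-0.0325, T=0.304, ωT=1.144590, cosh=1.729754, sinh=1.411400; start (x,ẋ)=(0.059900, -0.162300) → end (x,ẋ)=(0.066489, 0.210280)
phase 2: p=0.3696, T=0.625, ωT=2.353187, cosh=5.307056, sinh=5.211990; start (x,ẋ)=(0.066489, 0.210280) → end (x,ẋ)=(-0.947939, -4.832182)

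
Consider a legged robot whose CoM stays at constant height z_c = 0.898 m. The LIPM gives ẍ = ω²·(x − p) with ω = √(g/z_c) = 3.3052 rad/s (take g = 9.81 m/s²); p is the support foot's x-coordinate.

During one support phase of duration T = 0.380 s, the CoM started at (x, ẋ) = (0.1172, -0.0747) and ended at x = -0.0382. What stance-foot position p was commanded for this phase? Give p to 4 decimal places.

ωT = 3.3052·0.380 = 1.255976; cosh(ωT) = 1.898031, sinh(ωT) = 1.613233
x(T) = p + (x₀−p)·cosh(ωT) + (ẋ₀/ω)·sinh(ωT) ⇒ p·(1 − cosh) = x(T) − x₀·cosh − (ẋ₀/ω)·sinh
numerator   = -0.0382 − (0.1172)·1.898031 − (-0.0747/3.3052)·1.613233 = -0.224189
denominator = 1 − 1.898031 = -0.898031
p = -0.224189 / -0.898031 = 0.2496

p = 0.2496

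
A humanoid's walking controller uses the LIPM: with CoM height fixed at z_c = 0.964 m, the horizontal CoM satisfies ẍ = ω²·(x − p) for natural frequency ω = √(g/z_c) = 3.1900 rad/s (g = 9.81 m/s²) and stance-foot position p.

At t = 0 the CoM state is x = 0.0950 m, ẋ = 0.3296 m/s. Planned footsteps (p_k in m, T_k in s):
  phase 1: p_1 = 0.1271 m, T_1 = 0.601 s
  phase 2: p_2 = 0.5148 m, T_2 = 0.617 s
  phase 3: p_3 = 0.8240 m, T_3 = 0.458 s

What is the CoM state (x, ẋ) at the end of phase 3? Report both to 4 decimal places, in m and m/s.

phase 1: p=0.1271, T=0.601, ωT=1.917190, cosh=3.474419, sinh=3.327399; start (x,ẋ)=(0.095000, 0.329600) → end (x,ẋ)=(0.359368, 0.804446)
phase 2: p=0.5148, T=0.617, ωT=1.968230, cosh=3.648850, sinh=3.509146; start (x,ẋ)=(0.359368, 0.804446) → end (x,ẋ)=(0.832578, 1.195366)
phase 3: p=0.8240, T=0.458, ωT=1.461020, cosh=2.271177, sinh=2.039177; start (x,ẋ)=(0.832578, 1.195366) → end (x,ẋ)=(1.607609, 2.770689)

x = 1.6076, ẋ = 2.7707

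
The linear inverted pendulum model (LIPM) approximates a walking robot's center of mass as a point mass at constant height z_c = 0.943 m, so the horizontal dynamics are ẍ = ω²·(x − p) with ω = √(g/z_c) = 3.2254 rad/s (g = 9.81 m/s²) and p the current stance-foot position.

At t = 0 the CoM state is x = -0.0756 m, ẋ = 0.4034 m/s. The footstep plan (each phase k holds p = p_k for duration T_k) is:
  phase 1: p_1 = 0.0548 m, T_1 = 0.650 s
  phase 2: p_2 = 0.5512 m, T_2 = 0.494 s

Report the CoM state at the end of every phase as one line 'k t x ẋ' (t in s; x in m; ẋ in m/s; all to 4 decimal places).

1 0.6500 0.0174 -0.0193
2 1.1440 -0.8303 -4.1100

phase 1: p=0.0548, T=0.650, ωT=2.096510, cosh=4.130302, sinh=4.007418; start (x,ẋ)=(-0.075600, 0.403400) → end (x,ẋ)=(0.017415, -0.019325)
phase 2: p=0.5512, T=0.494, ωT=1.593348, cosh=2.561718, sinh=2.358474; start (x,ẋ)=(0.017415, -0.019325) → end (x,ẋ)=(-0.830336, -4.110016)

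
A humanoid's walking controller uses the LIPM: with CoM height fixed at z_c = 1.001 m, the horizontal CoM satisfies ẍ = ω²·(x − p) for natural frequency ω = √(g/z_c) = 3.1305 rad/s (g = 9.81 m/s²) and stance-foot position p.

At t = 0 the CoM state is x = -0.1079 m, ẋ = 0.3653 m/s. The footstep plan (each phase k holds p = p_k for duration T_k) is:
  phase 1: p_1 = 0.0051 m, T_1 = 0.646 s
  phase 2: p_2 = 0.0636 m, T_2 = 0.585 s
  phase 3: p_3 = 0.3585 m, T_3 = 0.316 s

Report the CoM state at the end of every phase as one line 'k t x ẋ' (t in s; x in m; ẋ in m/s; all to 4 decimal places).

phase 1: p=0.0051, T=0.646, ωT=2.022303, cosh=3.844028, sinh=3.711678; start (x,ẋ)=(-0.107900, 0.365300) → end (x,ẋ)=(0.003843, 0.091230)
phase 2: p=0.0636, T=0.585, ωT=1.831342, cosh=3.201230, sinh=3.041031; start (x,ẋ)=(0.003843, 0.091230) → end (x,ẋ)=(-0.039073, -0.276836)
phase 3: p=0.3585, T=0.316, ωT=0.989238, cosh=1.530522, sinh=1.158662; start (x,ẋ)=(-0.039073, -0.276836) → end (x,ẋ)=(-0.352457, -1.865778)

1 0.6460 0.0038 0.0912
2 1.2310 -0.0391 -0.2768
3 1.5470 -0.3525 -1.8658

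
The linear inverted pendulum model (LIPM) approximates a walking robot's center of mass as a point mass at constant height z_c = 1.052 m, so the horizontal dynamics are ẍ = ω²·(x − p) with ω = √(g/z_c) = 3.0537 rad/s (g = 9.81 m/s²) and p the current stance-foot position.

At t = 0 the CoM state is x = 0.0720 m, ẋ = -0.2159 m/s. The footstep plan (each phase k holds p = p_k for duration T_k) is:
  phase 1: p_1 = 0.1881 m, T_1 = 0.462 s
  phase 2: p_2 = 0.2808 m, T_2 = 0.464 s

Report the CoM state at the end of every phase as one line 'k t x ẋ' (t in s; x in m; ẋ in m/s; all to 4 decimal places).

phase 1: p=0.1881, T=0.462, ωT=1.410809, cosh=2.171609, sinh=1.927663; start (x,ẋ)=(0.072000, -0.215900) → end (x,ẋ)=(-0.200312, -1.152274)
phase 2: p=0.2808, T=0.464, ωT=1.416917, cosh=2.183422, sinh=1.940962; start (x,ẋ)=(-0.200312, -1.152274) → end (x,ẋ)=(-1.502067, -5.367505)

1 0.4620 -0.2003 -1.1523
2 0.9260 -1.5021 -5.3675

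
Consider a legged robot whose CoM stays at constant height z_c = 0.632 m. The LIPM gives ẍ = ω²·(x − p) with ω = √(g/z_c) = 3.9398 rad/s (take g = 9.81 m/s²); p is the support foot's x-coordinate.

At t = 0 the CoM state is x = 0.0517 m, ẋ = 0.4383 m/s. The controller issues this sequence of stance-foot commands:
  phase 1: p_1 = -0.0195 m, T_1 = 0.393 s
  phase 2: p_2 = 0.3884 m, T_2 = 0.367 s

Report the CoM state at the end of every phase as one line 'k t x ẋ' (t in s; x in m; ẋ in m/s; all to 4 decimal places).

phase 1: p=-0.0195, T=0.393, ωT=1.548341, cosh=2.458131, sinh=2.245531; start (x,ẋ)=(0.051700, 0.438300) → end (x,ẋ)=(0.405333, 1.707301)
phase 2: p=0.3884, T=0.367, ωT=1.445907, cosh=2.240616, sinh=2.005084; start (x,ẋ)=(0.405333, 1.707301) → end (x,ẋ)=(1.295237, 3.959169)

1 0.3930 0.4053 1.7073
2 0.7600 1.2952 3.9592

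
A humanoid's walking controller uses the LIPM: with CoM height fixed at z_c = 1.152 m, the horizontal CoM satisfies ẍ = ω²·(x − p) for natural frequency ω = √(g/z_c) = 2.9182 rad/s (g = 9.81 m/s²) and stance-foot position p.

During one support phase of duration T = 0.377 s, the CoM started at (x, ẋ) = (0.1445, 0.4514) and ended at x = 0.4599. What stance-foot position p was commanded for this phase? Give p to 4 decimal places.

p = -0.0181

ωT = 2.9182·0.377 = 1.100161; cosh(ωT) = 1.668734, sinh(ωT) = 1.335917
x(T) = p + (x₀−p)·cosh(ωT) + (ẋ₀/ω)·sinh(ωT) ⇒ p·(1 − cosh) = x(T) − x₀·cosh − (ẋ₀/ω)·sinh
numerator   = 0.4599 − (0.1445)·1.668734 − (0.4514/2.9182)·1.335917 = 0.012122
denominator = 1 − 1.668734 = -0.668734
p = 0.012122 / -0.668734 = -0.0181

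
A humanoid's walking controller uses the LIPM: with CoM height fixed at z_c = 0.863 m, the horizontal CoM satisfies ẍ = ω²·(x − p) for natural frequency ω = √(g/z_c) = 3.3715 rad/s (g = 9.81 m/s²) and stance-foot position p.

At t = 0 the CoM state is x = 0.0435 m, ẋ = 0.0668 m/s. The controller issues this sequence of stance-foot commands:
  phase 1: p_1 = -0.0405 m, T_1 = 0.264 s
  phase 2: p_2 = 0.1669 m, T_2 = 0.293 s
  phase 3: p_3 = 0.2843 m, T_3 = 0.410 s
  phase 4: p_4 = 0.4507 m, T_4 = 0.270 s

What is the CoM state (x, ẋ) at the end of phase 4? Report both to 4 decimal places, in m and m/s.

x = 0.2237, ẋ = -0.4765

phase 1: p=-0.0405, T=0.264, ωT=0.890076, cosh=1.422970, sinh=1.012345; start (x,ẋ)=(0.043500, 0.066800) → end (x,ẋ)=(0.099087, 0.381757)
phase 2: p=0.1669, T=0.293, ωT=0.987849, cosh=1.528915, sinh=1.156538; start (x,ẋ)=(0.099087, 0.381757) → end (x,ẋ)=(0.194175, 0.319253)
phase 3: p=0.2843, T=0.410, ωT=1.382315, cosh=2.117556, sinh=1.866559; start (x,ẋ)=(0.194175, 0.319253) → end (x,ẋ)=(0.270204, 0.108872)
phase 4: p=0.4507, T=0.270, ωT=0.910305, cosh=1.443741, sinh=1.041339; start (x,ẋ)=(0.270204, 0.108872) → end (x,ẋ)=(0.223737, -0.476517)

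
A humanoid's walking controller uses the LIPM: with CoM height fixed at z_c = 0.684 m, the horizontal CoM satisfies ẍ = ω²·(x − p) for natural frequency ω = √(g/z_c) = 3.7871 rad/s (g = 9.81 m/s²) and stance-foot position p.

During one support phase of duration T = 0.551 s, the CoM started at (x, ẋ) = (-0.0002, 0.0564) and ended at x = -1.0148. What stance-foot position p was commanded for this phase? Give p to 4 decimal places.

p = 0.3471

ωT = 3.7871·0.551 = 2.086692; cosh(ωT) = 4.091156, sinh(ωT) = 3.967059
x(T) = p + (x₀−p)·cosh(ωT) + (ẋ₀/ω)·sinh(ωT) ⇒ p·(1 − cosh) = x(T) − x₀·cosh − (ẋ₀/ω)·sinh
numerator   = -1.0148 − (-0.0002)·4.091156 − (0.0564/3.7871)·3.967059 = -1.073062
denominator = 1 − 4.091156 = -3.091156
p = -1.073062 / -3.091156 = 0.3471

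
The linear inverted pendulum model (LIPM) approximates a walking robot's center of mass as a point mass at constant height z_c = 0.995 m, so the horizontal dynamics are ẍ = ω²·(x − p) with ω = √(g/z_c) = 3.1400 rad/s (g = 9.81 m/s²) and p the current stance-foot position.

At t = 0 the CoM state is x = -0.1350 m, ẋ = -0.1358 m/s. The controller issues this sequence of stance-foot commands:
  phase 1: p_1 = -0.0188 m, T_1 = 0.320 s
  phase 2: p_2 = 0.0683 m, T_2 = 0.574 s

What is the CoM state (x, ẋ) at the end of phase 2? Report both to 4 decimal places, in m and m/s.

phase 1: p=-0.0188, T=0.320, ωT=1.004800, cosh=1.548739, sinh=1.182622; start (x,ẋ)=(-0.135000, -0.135800) → end (x,ẋ)=(-0.249910, -0.641820)
phase 2: p=0.0683, T=0.574, ωT=1.802360, cosh=3.114425, sinh=2.949516; start (x,ẋ)=(-0.249910, -0.641820) → end (x,ẋ)=(-1.525626, -4.945995)

x = -1.5256, ẋ = -4.9460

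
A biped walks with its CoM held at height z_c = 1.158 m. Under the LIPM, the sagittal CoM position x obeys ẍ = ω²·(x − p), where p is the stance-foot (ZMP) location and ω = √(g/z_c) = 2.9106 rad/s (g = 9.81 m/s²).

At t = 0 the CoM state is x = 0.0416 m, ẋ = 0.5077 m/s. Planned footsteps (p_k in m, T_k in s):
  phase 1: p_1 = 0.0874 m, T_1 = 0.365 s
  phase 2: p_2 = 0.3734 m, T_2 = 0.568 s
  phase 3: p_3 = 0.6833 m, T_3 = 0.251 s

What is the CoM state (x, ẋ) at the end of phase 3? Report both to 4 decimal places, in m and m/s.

x = 0.7375, ẋ = 0.6893

phase 1: p=0.0874, T=0.365, ωT=1.062369, cosh=1.619426, sinh=1.273790; start (x,ẋ)=(0.041600, 0.507700) → end (x,ẋ)=(0.235419, 0.652380)
phase 2: p=0.3734, T=0.568, ωT=1.653221, cosh=2.707605, sinh=2.516173; start (x,ẋ)=(0.235419, 0.652380) → end (x,ẋ)=(0.563776, 0.755875)
phase 3: p=0.6833, T=0.251, ωT=0.730561, cosh=1.278942, sinh=0.797303; start (x,ẋ)=(0.563776, 0.755875) → end (x,ẋ)=(0.737493, 0.689348)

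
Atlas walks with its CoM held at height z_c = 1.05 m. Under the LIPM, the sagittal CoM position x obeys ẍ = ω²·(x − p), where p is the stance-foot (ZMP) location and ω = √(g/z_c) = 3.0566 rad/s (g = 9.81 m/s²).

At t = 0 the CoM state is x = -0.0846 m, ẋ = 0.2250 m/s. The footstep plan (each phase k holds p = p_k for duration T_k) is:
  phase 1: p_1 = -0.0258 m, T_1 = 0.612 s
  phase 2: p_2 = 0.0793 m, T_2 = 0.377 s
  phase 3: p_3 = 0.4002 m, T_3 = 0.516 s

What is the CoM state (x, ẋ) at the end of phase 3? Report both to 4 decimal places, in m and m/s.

x = -0.4823, ẋ = -2.4699

phase 1: p=-0.0258, T=0.612, ωT=1.870639, cosh=3.323235, sinh=3.169210; start (x,ẋ)=(-0.084600, 0.225000) → end (x,ẋ)=(0.012083, 0.178132)
phase 2: p=0.0793, T=0.377, ωT=1.152338, cosh=1.740742, sinh=1.424844; start (x,ẋ)=(0.012083, 0.178132) → end (x,ẋ)=(0.045330, 0.017340)
phase 3: p=0.4002, T=0.516, ωT=1.577206, cosh=2.523980, sinh=2.317428; start (x,ẋ)=(0.045330, 0.017340) → end (x,ẋ)=(-0.482339, -2.469941)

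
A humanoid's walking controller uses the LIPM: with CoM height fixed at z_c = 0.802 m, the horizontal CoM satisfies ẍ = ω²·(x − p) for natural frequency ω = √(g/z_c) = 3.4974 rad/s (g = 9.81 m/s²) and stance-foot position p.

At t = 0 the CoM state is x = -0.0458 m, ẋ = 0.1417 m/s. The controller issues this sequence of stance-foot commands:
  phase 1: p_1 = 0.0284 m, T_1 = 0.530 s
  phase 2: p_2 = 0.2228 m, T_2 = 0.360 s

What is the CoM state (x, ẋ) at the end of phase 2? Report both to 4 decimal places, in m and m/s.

phase 1: p=0.0284, T=0.530, ωT=1.853622, cosh=3.269783, sinh=3.113114; start (x,ẋ)=(-0.045800, 0.141700) → end (x,ẋ)=(-0.088088, -0.344547)
phase 2: p=0.2228, T=0.360, ωT=1.259064, cosh=1.903021, sinh=1.619102; start (x,ẋ)=(-0.088088, -0.344547) → end (x,ẋ)=(-0.528332, -2.416126)

x = -0.5283, ẋ = -2.4161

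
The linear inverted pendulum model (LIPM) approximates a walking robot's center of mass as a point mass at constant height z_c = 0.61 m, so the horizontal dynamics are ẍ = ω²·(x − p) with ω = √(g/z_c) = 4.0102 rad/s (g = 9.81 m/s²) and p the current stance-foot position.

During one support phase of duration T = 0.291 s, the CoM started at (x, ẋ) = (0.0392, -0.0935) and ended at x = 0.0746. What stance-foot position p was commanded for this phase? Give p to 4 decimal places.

ωT = 4.0102·0.291 = 1.166968; cosh(ωT) = 1.761774, sinh(ωT) = 1.450465
x(T) = p + (x₀−p)·cosh(ωT) + (ẋ₀/ω)·sinh(ωT) ⇒ p·(1 − cosh) = x(T) − x₀·cosh − (ẋ₀/ω)·sinh
numerator   = 0.0746 − (0.0392)·1.761774 − (-0.0935/4.0102)·1.450465 = 0.039357
denominator = 1 − 1.761774 = -0.761774
p = 0.039357 / -0.761774 = -0.0517

p = -0.0517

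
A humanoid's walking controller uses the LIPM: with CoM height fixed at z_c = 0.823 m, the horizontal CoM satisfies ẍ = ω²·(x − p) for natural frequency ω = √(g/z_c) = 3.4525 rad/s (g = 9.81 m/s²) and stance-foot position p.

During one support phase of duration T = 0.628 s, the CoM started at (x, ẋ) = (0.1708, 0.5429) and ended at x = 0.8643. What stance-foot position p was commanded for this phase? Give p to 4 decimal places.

ωT = 3.4525·0.628 = 2.168170; cosh(ωT) = 4.428329, sinh(ωT) = 4.313942
x(T) = p + (x₀−p)·cosh(ωT) + (ẋ₀/ω)·sinh(ωT) ⇒ p·(1 − cosh) = x(T) − x₀·cosh − (ẋ₀/ω)·sinh
numerator   = 0.8643 − (0.1708)·4.428329 − (0.5429/3.4525)·4.313942 = -0.570419
denominator = 1 − 4.428329 = -3.428329
p = -0.570419 / -3.428329 = 0.1664

p = 0.1664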